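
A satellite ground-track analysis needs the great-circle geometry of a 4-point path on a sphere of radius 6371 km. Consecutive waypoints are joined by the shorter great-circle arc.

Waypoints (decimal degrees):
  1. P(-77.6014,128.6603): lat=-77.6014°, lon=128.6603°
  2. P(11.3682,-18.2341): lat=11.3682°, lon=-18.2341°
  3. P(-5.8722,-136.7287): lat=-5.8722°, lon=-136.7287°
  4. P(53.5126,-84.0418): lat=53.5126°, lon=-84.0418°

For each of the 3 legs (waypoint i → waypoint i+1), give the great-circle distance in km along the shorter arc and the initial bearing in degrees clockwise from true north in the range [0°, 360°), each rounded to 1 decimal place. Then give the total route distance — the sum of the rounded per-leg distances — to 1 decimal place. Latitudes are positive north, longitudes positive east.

Leg 1: dist=12414.3 km, bearing=215.2°
Leg 2: dist=13236.7 km, bearing=269.6°
Leg 3: dist=8224.0 km, bearing=29.5°
Total: 33875.0 km

Leg 1: φ1=-1.3543999, φ2=0.1984125, Δφ=1.5528125, Δλ=-2.5637909 rad; a=sin²(Δφ/2)+cosφ1·cosφ2·sin²(Δλ/2)=0.6844218875; c=2·atan2(√a, √(1-a))=1.948561107; dist=6371·c=12414.283 ≈ 12414.3 km; running total=12414.3 km
Leg 1 bearing: y=sinΔλ·cosφ2=-0.53546811, x=cosφ1·sinφ2-sinφ1·cosφ2·cosΔλ=-0.75975534; θ=atan2(y, x)=-144.8242° <0 so +360° → 215.1758° ≈ 215.2°
Leg 2: φ1=0.1984125, φ2=-0.1024892, Δφ=-0.3009017, Δλ=-2.0681209 rad; a=sin²(Δφ/2)+cosφ1·cosφ2·sin²(Δλ/2)=0.7427141893; c=2·atan2(√a, √(1-a))=2.077649409; dist=6371·c=13236.704 ≈ 13236.7 km; running total=25651.0 km
Leg 2 bearing: y=sinΔλ·cosφ2=-0.87425032, x=cosφ1·sinφ2-sinφ1·cosφ2·cosΔλ=-0.00675812; θ=atan2(y, x)=-90.4429° <0 so +360° → 269.5571° ≈ 269.6°
Leg 3: φ1=-0.1024892, φ2=0.9339711, Δφ=1.0364603, Δλ=0.9195599 rad; a=sin²(Δφ/2)+cosφ1·cosφ2·sin²(Δλ/2)=0.3618453214; c=2·atan2(√a, √(1-a))=1.290844494; dist=6371·c=8223.970 ≈ 8224.0 km; running total=33875.0 km
Leg 3 bearing: y=sinΔλ·cosφ2=0.47294272, x=cosφ1·sinφ2-sinφ1·cosφ2·cosΔλ=0.83664707; θ=atan2(y, x)=29.4788° ≈ 29.5°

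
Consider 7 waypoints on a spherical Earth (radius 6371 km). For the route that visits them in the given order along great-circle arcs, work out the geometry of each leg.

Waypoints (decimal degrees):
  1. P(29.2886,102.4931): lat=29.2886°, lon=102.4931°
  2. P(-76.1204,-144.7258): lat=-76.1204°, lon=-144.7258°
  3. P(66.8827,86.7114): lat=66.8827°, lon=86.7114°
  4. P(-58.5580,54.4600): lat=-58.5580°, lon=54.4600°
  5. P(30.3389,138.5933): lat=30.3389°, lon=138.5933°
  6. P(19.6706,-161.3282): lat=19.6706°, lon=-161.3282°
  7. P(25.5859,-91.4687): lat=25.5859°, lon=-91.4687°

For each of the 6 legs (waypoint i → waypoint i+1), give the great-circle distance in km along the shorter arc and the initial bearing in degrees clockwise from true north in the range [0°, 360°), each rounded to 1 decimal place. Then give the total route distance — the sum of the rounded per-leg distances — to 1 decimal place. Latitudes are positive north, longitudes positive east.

Leg 1: dist=13763.2 km, bearing=164.6°
Leg 2: dist=18024.0 km, bearing=266.8°
Leg 3: dist=14199.0 km, bearing=200.6°
Leg 4: dist=12524.9 km, bearing=68.5°
Leg 5: dist=6101.5 km, bearing=86.3°
Leg 6: dist=7120.5 km, bearing=70.4°
Total: 71733.1 km

Leg 1: φ1=0.5111825, φ2=-1.3285516, Δφ=-1.8397341, Δλ=-4.3147838 rad; a=sin²(Δφ/2)+cosφ1·cosφ2·sin²(Δλ/2)=0.7779681860; c=2·atan2(√a, √(1-a))=2.160285366; dist=6371·c=13763.178 ≈ 13763.2 km; running total=13763.2 km
Leg 1 bearing: y=sinΔλ·cosφ2=0.22116940, x=cosφ1·sinφ2-sinφ1·cosφ2·cosΔλ=-0.80126078; θ=atan2(y, x)=164.5691° ≈ 164.6°
Leg 2: φ1=-1.3285516, φ2=1.1673233, Δφ=2.4958749, Δλ=4.0393412 rad; a=sin²(Δφ/2)+cosφ1·cosφ2·sin²(Δλ/2)=0.9757797538; c=2·atan2(√a, √(1-a))=2.829065201; dist=6371·c=18023.974 ≈ 18024.0 km; running total=31787.2 km
Leg 2 bearing: y=sinΔλ·cosφ2=-0.30699550, x=cosφ1·sinφ2-sinφ1·cosφ2·cosΔλ=-0.01697847; θ=atan2(y, x)=-93.1655° <0 so +360° → 266.8345° ≈ 266.8°
Leg 3: φ1=1.1673233, φ2=-1.0220299, Δφ=-2.1893532, Δλ=-0.5628931 rad; a=sin²(Δφ/2)+cosφ1·cosφ2·sin²(Δλ/2)=0.8057289636; c=2·atan2(√a, √(1-a))=2.228698108; dist=6371·c=14199.036 ≈ 14199.0 km; running total=45986.2 km
Leg 3 bearing: y=sinΔλ·cosφ2=-0.27836288, x=cosφ1·sinφ2-sinφ1·cosφ2·cosΔλ=-0.74069785; θ=atan2(y, x)=-159.4032° <0 so +360° → 200.5968° ≈ 200.6°
Leg 4: φ1=-1.0220299, φ2=0.5295137, Δφ=1.5515436, Δλ=1.4684031 rad; a=sin²(Δφ/2)+cosφ1·cosφ2·sin²(Δλ/2)=0.6924651881; c=2·atan2(√a, √(1-a))=1.965928712; dist=6371·c=12524.932 ≈ 12524.9 km; running total=58511.1 km
Leg 4 bearing: y=sinΔλ·cosφ2=0.85853248, x=cosφ1·sinφ2-sinφ1·cosφ2·cosΔλ=0.33874856; θ=atan2(y, x)=68.4674° ≈ 68.5°
Leg 5: φ1=0.5295137, φ2=0.3433167, Δφ=-0.1861970, Δλ=-5.2346177 rad; a=sin²(Δφ/2)+cosφ1·cosφ2·sin²(Δλ/2)=0.2122966382; c=2·atan2(√a, √(1-a))=0.957694968; dist=6371·c=6101.475 ≈ 6101.5 km; running total=64612.6 km
Leg 5 bearing: y=sinΔλ·cosφ2=0.81613140, x=cosφ1·sinφ2-sinφ1·cosφ2·cosΔλ=0.05326013; θ=atan2(y, x)=86.2662° ≈ 86.3°
Leg 6: φ1=0.3433167, φ2=0.4465582, Δφ=0.1032415, Δλ=1.2192783 rad; a=sin²(Δφ/2)+cosφ1·cosφ2·sin²(Δλ/2)=0.2810969502; c=2·atan2(√a, √(1-a))=1.117639297; dist=6371·c=7120.480 ≈ 7120.5 km; running total=71733.1 km
Leg 6 bearing: y=sinΔλ·cosφ2=0.84678626, x=cosφ1·sinφ2-sinφ1·cosφ2·cosΔλ=0.30212389; θ=atan2(y, x)=70.3642° ≈ 70.4°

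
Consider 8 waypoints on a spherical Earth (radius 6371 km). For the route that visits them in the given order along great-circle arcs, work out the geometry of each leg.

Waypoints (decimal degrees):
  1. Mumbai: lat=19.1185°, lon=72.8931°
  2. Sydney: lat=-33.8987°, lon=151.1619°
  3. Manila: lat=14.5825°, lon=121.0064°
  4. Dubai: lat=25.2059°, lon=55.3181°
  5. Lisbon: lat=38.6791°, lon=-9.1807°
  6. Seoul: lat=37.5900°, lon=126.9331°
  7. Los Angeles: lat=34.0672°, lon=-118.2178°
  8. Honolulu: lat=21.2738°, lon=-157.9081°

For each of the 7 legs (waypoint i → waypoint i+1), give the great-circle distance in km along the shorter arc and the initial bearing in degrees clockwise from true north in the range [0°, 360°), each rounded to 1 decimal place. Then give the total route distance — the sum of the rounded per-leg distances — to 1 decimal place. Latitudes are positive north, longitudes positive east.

Leg 1: dist=10155.5 km, bearing=125.6°
Leg 2: dist=6265.6 km, bearing=324.3°
Leg 3: dist=6906.7 km, bearing=291.1°
Leg 4: dist=6141.6 km, bearing=300.9°
Leg 5: dist=10419.4 km, bearing=33.4°
Leg 6: dist=9587.6 km, bearing=48.9°
Leg 7: dist=4128.9 km, bearing=260.4°
Total: 53605.3 km

Leg 1: φ1=0.3336808, φ2=-0.5916439, Δφ=-0.9253247, Δλ=1.3660483 rad; a=sin²(Δφ/2)+cosφ1·cosφ2·sin²(Δλ/2)=0.5116077090; c=2·atan2(√a, √(1-a))=1.594013831; dist=6371·c=10155.462 ≈ 10155.5 km; running total=10155.5 km
Leg 1 bearing: y=sinΔλ·cosφ2=0.81268758, x=cosφ1·sinφ2-sinφ1·cosφ2·cosΔλ=-0.58223702; θ=atan2(y, x)=125.6191° ≈ 125.6°
Leg 2: φ1=-0.5916439, φ2=0.2545126, Δφ=0.8461566, Δλ=-0.5263128 rad; a=sin²(Δφ/2)+cosφ1·cosφ2·sin²(Δλ/2)=0.2229234268; c=2·atan2(√a, √(1-a))=0.983451051; dist=6371·c=6265.567 ≈ 6265.6 km; running total=16421.1 km
Leg 2 bearing: y=sinΔλ·cosφ2=-0.48616594, x=cosφ1·sinφ2-sinφ1·cosφ2·cosΔλ=0.67569000; θ=atan2(y, x)=-35.7354° <0 so +360° → 324.2646° ≈ 324.3°
Leg 3: φ1=0.2545126, φ2=0.4399259, Δφ=0.1854133, Δλ=-1.1464771 rad; a=sin²(Δφ/2)+cosφ1·cosφ2·sin²(Δλ/2)=0.2661382400; c=2·atan2(√a, √(1-a))=1.084082878; dist=6371·c=6906.692 ≈ 6906.7 km; running total=23327.8 km
Leg 3 bearing: y=sinΔλ·cosφ2=-0.82454633, x=cosφ1·sinφ2-sinφ1·cosφ2·cosΔλ=0.31836781; θ=atan2(y, x)=-68.8878° <0 so +360° → 291.1122° ≈ 291.1°
Leg 4: φ1=0.4399259, φ2=0.6750776, Δφ=0.2351517, Δλ=-1.1257164 rad; a=sin²(Δφ/2)+cosφ1·cosφ2·sin²(Δλ/2)=0.2148764098; c=2·atan2(√a, √(1-a))=0.963989604; dist=6371·c=6141.578 ≈ 6141.6 km; running total=29469.4 km
Leg 4 bearing: y=sinΔλ·cosφ2=-0.70460377, x=cosφ1·sinφ2-sinφ1·cosφ2·cosΔλ=0.42231704; θ=atan2(y, x)=-59.0629° <0 so +360° → 300.9371° ≈ 300.9°
Leg 5: φ1=0.6750776, φ2=0.6560693, Δφ=-0.0190084, Δλ=2.3756340 rad; a=sin²(Δφ/2)+cosφ1·cosφ2·sin²(Δλ/2)=0.5323004430; c=2·atan2(√a, √(1-a))=1.635442230; dist=6371·c=10419.402 ≈ 10419.4 km; running total=39888.8 km
Leg 5 bearing: y=sinΔλ·cosφ2=0.54931138, x=cosφ1·sinφ2-sinφ1·cosφ2·cosΔλ=0.83311688; θ=atan2(y, x)=33.3987° ≈ 33.4°
Leg 6: φ1=0.6560693, φ2=0.5945848, Δφ=-0.0614845, Δλ=-4.2786904 rad; a=sin²(Δφ/2)+cosφ1·cosφ2·sin²(Δλ/2)=0.4670684915; c=2·atan2(√a, √(1-a))=1.504885598; dist=6371·c=9587.626 ≈ 9587.6 km; running total=49476.4 km
Leg 6 bearing: y=sinΔλ·cosφ2=0.75168771, x=cosφ1·sinφ2-sinφ1·cosφ2·cosΔλ=0.65622226; θ=atan2(y, x)=48.8791° ≈ 48.9°
Leg 7: φ1=0.5945848, φ2=0.3712979, Δφ=-0.2232870, Δλ=-0.6927264 rad; a=sin²(Δφ/2)+cosφ1·cosφ2·sin²(Δλ/2)=0.1013748738; c=2·atan2(√a, √(1-a))=0.648070120; dist=6371·c=4128.855 ≈ 4128.9 km; running total=53605.3 km
Leg 7 bearing: y=sinΔλ·cosφ2=-0.59511902, x=cosφ1·sinφ2-sinφ1·cosφ2·cosΔλ=-0.10112063; θ=atan2(y, x)=-99.6434° <0 so +360° → 260.3566° ≈ 260.4°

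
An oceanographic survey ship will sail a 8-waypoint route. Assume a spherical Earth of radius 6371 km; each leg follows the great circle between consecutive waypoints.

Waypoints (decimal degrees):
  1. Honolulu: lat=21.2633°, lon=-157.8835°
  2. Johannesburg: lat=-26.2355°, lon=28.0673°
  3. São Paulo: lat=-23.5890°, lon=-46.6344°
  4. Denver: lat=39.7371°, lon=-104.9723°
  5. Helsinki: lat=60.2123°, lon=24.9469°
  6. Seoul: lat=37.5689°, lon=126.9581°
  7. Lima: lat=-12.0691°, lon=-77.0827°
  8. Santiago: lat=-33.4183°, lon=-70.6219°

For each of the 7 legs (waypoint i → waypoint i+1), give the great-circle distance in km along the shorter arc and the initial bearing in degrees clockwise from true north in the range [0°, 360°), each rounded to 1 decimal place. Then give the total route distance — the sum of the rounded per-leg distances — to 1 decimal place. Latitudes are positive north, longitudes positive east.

Leg 1: φ1=0.3711146, φ2=-0.4578959, Δφ=-0.8290105, Δλ=3.2454537 rad; a=sin²(Δφ/2)+cosφ1·cosφ2·sin²(Δλ/2)=0.9958661648; c=2·atan2(√a, √(1-a))=3.012914077; dist=6371·c=19195.276 ≈ 19195.3 km; running total=19195.3 km
Leg 1 bearing: y=sinΔλ·cosφ2=-0.09299437, x=cosφ1·sinφ2-sinφ1·cosφ2·cosΔλ=-0.08842530; θ=atan2(y, x)=-133.5573° <0 so +360° → 226.4427° ≈ 226.4°
Leg 2: φ1=-0.4578959, φ2=-0.4117057, Δφ=0.0461901, Δλ=-1.3037906 rad; a=sin²(Δφ/2)+cosφ1·cosφ2·sin²(Δλ/2)=0.3031050877; c=2·atan2(√a, √(1-a))=1.166045400; dist=6371·c=7428.875 ≈ 7428.9 km; running total=26624.2 km
Leg 2 bearing: y=sinΔλ·cosφ2=-0.88396576, x=cosφ1·sinφ2-sinφ1·cosφ2·cosΔλ=-0.25205972; θ=atan2(y, x)=-105.9153° <0 so +360° → 254.0847° ≈ 254.1°
Leg 3: φ1=-0.4117057, φ2=0.6935432, Δφ=1.1052489, Δλ=-1.0181884 rad; a=sin²(Δφ/2)+cosφ1·cosφ2·sin²(Δλ/2)=0.4429492971; c=2·atan2(√a, √(1-a))=1.456445876; dist=6371·c=9279.017 ≈ 9279.0 km; running total=35903.2 km
Leg 3 bearing: y=sinΔλ·cosφ2=-0.65452879, x=cosφ1·sinφ2-sinφ1·cosφ2·cosΔλ=0.74737737; θ=atan2(y, x)=-41.2108° <0 so +360° → 318.7892° ≈ 318.8°
Leg 4: φ1=0.6935432, φ2=1.0509029, Δφ=0.3573597, Δλ=2.2675178 rad; a=sin²(Δφ/2)+cosφ1·cosφ2·sin²(Δλ/2)=0.3451727225; c=2·atan2(√a, √(1-a))=1.255966617; dist=6371·c=8001.763 ≈ 8001.8 km; running total=43905.0 km
Leg 4 bearing: y=sinΔλ·cosφ2=0.38101138, x=cosφ1·sinφ2-sinφ1·cosφ2·cosΔλ=0.87117414; θ=atan2(y, x)=23.6223° ≈ 23.6°
Leg 5: φ1=1.0509029, φ2=0.6557010, Δφ=-0.3952019, Δλ=1.7804313 rad; a=sin²(Δφ/2)+cosφ1·cosφ2·sin²(Δλ/2)=0.2763943988; c=2·atan2(√a, √(1-a))=1.107151393; dist=6371·c=7053.662 ≈ 7053.7 km; running total=50958.7 km
Leg 5 bearing: y=sinΔλ·cosφ2=0.77526782, x=cosφ1·sinφ2-sinφ1·cosφ2·cosΔλ=0.44605151; θ=atan2(y, x)=60.0860° ≈ 60.1°
Leg 6: φ1=0.6557010, φ2=-0.2106455, Δφ=-0.8663465, Δλ=-3.5611838 rad; a=sin²(Δφ/2)+cosφ1·cosφ2·sin²(Δλ/2)=0.9176755659; c=2·atan2(√a, √(1-a))=2.559567553; dist=6371·c=16307.005 ≈ 16307.0 km; running total=67265.7 km
Leg 6 bearing: y=sinΔλ·cosφ2=0.39838225, x=cosφ1·sinφ2-sinφ1·cosφ2·cosΔλ=0.37878764; θ=atan2(y, x)=46.4443° ≈ 46.4°
Leg 7: φ1=-0.2106455, φ2=-0.5832594, Δφ=-0.3726138, Δλ=0.1127622 rad; a=sin²(Δφ/2)+cosφ1·cosφ2·sin²(Δλ/2)=0.0369024050; c=2·atan2(√a, √(1-a))=0.386603082; dist=6371·c=2463.048 ≈ 2463.0 km; running total=69728.7 km
Leg 7 bearing: y=sinΔλ·cosφ2=0.09392014, x=cosφ1·sinφ2-sinφ1·cosφ2·cosΔλ=-0.36515952; θ=atan2(y, x)=165.5760° ≈ 165.6°

Leg 1: dist=19195.3 km, bearing=226.4°
Leg 2: dist=7428.9 km, bearing=254.1°
Leg 3: dist=9279.0 km, bearing=318.8°
Leg 4: dist=8001.8 km, bearing=23.6°
Leg 5: dist=7053.7 km, bearing=60.1°
Leg 6: dist=16307.0 km, bearing=46.4°
Leg 7: dist=2463.0 km, bearing=165.6°
Total: 69728.7 km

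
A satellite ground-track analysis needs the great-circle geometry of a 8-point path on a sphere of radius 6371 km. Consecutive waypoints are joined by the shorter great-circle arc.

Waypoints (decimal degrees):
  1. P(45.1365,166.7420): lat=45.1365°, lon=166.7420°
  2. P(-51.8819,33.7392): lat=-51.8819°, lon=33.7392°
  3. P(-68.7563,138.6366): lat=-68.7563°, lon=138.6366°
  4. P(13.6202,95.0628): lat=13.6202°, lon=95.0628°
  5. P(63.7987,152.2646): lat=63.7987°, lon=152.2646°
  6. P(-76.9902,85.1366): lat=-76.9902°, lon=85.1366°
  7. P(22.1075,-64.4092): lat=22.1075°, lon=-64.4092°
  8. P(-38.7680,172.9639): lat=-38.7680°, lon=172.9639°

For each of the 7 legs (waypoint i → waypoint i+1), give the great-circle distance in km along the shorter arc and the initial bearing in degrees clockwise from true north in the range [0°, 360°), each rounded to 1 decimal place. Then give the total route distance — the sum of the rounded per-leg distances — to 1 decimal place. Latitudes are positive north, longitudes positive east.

Leg 1: φ1=0.7877805, φ2=-0.9055100, Δφ=-1.6932905, Δλ=-2.3213368 rad; a=sin²(Δφ/2)+cosφ1·cosφ2·sin²(Δλ/2)=0.9273106299; c=2·atan2(√a, √(1-a))=2.595617332; dist=6371·c=16536.678 ≈ 16536.7 km; running total=16536.7 km
Leg 1 bearing: y=sinΔλ·cosφ2=-0.45143269, x=cosφ1·sinφ2-sinφ1·cosφ2·cosΔλ=-0.25657559; θ=atan2(y, x)=-119.6121° <0 so +360° → 240.3879° ≈ 240.4°
Leg 2: φ1=-0.9055100, φ2=-1.2000238, Δφ=-0.2945138, Δλ=1.8308050 rad; a=sin²(Δφ/2)+cosφ1·cosφ2·sin²(Δλ/2)=0.1621111463; c=2·atan2(√a, √(1-a))=0.828777051; dist=6371·c=5280.139 ≈ 5280.1 km; running total=21816.8 km
Leg 2 bearing: y=sinΔλ·cosφ2=0.35015664, x=cosφ1·sinφ2-sinφ1·cosφ2·cosΔλ=-0.64862533; θ=atan2(y, x)=151.6379° ≈ 151.6°
Leg 3: φ1=-1.2000238, φ2=0.2377173, Δφ=1.4377412, Δλ=-0.7605063 rad; a=sin²(Δφ/2)+cosφ1·cosφ2·sin²(Δλ/2)=0.4821789088; c=2·atan2(√a, √(1-a))=1.535146594; dist=6371·c=9780.419 ≈ 9780.4 km; running total=31597.2 km
Leg 3 bearing: y=sinΔλ·cosφ2=-0.66990419, x=cosφ1·sinφ2-sinφ1·cosφ2·cosΔλ=0.74159154; θ=atan2(y, x)=-42.0925° <0 so +360° → 317.9075° ≈ 317.9°
Leg 4: φ1=0.2377173, φ2=1.1134974, Δφ=0.8757800, Δλ=0.9983597 rad; a=sin²(Δφ/2)+cosφ1·cosφ2·sin²(Δλ/2)=0.2781354008; c=2·atan2(√a, √(1-a))=1.111040615; dist=6371·c=7078.440 ≈ 7078.4 km; running total=38675.6 km
Leg 4 bearing: y=sinΔλ·cosφ2=0.37113970, x=cosφ1·sinφ2-sinφ1·cosφ2·cosΔλ=0.81569585; θ=atan2(y, x)=24.4654° ≈ 24.5°
Leg 5: φ1=1.1134974, φ2=-1.3437325, Δφ=-2.4572299, Δλ=-1.1716046 rad; a=sin²(Δφ/2)+cosφ1·cosφ2·sin²(Δλ/2)=0.9177925154; c=2·atan2(√a, √(1-a))=2.559993180; dist=6371·c=16309.717 ≈ 16309.7 km; running total=54985.3 km
Leg 5 bearing: y=sinΔλ·cosφ2=-0.20741793, x=cosφ1·sinφ2-sinφ1·cosφ2·cosΔλ=-0.50869977; θ=atan2(y, x)=-157.8172° <0 so +360° → 202.1828° ≈ 202.2°
Leg 6: φ1=-1.3437325, φ2=0.3858487, Δφ=1.7295811, Δλ=-2.6100666 rad; a=sin²(Δφ/2)+cosφ1·cosφ2·sin²(Δλ/2)=0.7732386200; c=2·atan2(√a, √(1-a))=2.148948352; dist=6371·c=13690.9499 ≈ 13690.9 km; running total=68676.2 km
Leg 6 bearing: y=sinΔλ·cosφ2=-0.46958556, x=cosφ1·sinφ2-sinφ1·cosφ2·cosΔλ=-0.69343495; θ=atan2(y, x)=-145.8946° <0 so +360° → 214.1054° ≈ 214.1°
Leg 7: φ1=0.3858487, φ2=-0.6766292, Δφ=-1.0624779, Δλ=4.1429422 rad; a=sin²(Δφ/2)+cosφ1·cosφ2·sin²(Δλ/2)=0.8125651781; c=2·atan2(√a, √(1-a))=2.246094860; dist=6371·c=14309.870 ≈ 14309.9 km; running total=82986.1 km
Leg 7 bearing: y=sinΔλ·cosφ2=-0.65665257, x=cosφ1·sinφ2-sinφ1·cosφ2·cosΔλ=-0.42192351; θ=atan2(y, x)=-122.7222° <0 so +360° → 237.2778° ≈ 237.3°

Leg 1: dist=16536.7 km, bearing=240.4°
Leg 2: dist=5280.1 km, bearing=151.6°
Leg 3: dist=9780.4 km, bearing=317.9°
Leg 4: dist=7078.4 km, bearing=24.5°
Leg 5: dist=16309.7 km, bearing=202.2°
Leg 6: dist=13690.9 km, bearing=214.1°
Leg 7: dist=14309.9 km, bearing=237.3°
Total: 82986.1 km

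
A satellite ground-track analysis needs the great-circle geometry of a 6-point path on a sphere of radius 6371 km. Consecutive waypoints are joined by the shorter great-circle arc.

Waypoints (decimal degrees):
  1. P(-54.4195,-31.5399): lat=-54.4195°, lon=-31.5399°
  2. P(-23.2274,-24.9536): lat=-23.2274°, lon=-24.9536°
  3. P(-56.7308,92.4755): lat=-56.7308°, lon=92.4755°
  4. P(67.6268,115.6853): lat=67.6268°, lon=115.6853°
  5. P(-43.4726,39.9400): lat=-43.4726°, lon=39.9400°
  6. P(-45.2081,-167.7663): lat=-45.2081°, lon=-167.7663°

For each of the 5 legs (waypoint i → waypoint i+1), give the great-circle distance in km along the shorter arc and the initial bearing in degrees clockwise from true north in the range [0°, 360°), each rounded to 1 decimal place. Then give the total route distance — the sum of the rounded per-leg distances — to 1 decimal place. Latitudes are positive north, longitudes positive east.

Leg 1: φ1=-0.9497995, φ2=-0.4053946, Δφ=0.5444048, Δλ=0.1149526 rad; a=sin²(Δφ/2)+cosφ1·cosφ2·sin²(Δλ/2)=0.0740465651; c=2·atan2(√a, √(1-a))=0.551180550; dist=6371·c=3511.571 ≈ 3511.6 km; running total=3511.6 km
Leg 1 bearing: y=sinΔλ·cosφ2=0.10540286, x=cosφ1·sinφ2-sinφ1·cosφ2·cosΔλ=0.51297653; θ=atan2(y, x)=11.6111° ≈ 11.6°
Leg 2: φ1=-0.4053946, φ2=-0.9901392, Δφ=-0.5847446, Δλ=2.0495244 rad; a=sin²(Δφ/2)+cosφ1·cosφ2·sin²(Δλ/2)=0.4512376399; c=2·atan2(√a, √(1-a))=1.473116347; dist=6371·c=9385.224 ≈ 9385.2 km; running total=12896.8 km
Leg 2 bearing: y=sinΔλ·cosφ2=0.48690366, x=cosφ1·sinφ2-sinφ1·cosφ2·cosΔλ=-0.86799410; θ=atan2(y, x)=150.7096° ≈ 150.7°
Leg 3: φ1=-0.9901392, φ2=1.1803103, Δφ=2.1704496, Δλ=0.4050874 rad; a=sin²(Δφ/2)+cosφ1·cosφ2·sin²(Δλ/2)=0.7906277478; c=2·atan2(√a, √(1-a))=2.191067075; dist=6371·c=13959.288 ≈ 13959.3 km; running total=26856.1 km
Leg 3 bearing: y=sinΔλ·cosφ2=0.15000905, x=cosφ1·sinφ2-sinφ1·cosφ2·cosΔλ=0.79977455; θ=atan2(y, x)=10.6232° ≈ 10.6°
Leg 4: φ1=1.1803103, φ2=-0.7587400, Δφ=-1.9390503, Δλ=-1.3220049 rad; a=sin²(Δφ/2)+cosφ1·cosφ2·sin²(Δλ/2)=0.7841001634; c=2·atan2(√a, √(1-a))=2.175113512; dist=6371·c=13857.648 ≈ 13857.6 km; running total=40713.7 km
Leg 4 bearing: y=sinΔλ·cosφ2=-0.70335958, x=cosφ1·sinφ2-sinφ1·cosφ2·cosΔλ=-0.42712257; θ=atan2(y, x)=-121.2687° <0 so +360° → 238.7313° ≈ 238.7°
Leg 5: φ1=-0.7587400, φ2=-0.7890302, Δφ=-0.0302902, Δλ=-3.6251588 rad; a=sin²(Δφ/2)+cosφ1·cosφ2·sin²(Δλ/2)=0.4822008516; c=2·atan2(√a, √(1-a))=1.535190507; dist=6371·c=9780.699 ≈ 9780.7 km; running total=50494.4 km
Leg 5 bearing: y=sinΔλ·cosφ2=0.32756556, x=cosφ1·sinφ2-sinφ1·cosφ2·cosΔλ=-0.94415759; θ=atan2(y, x)=160.8663° ≈ 160.9°

Leg 1: dist=3511.6 km, bearing=11.6°
Leg 2: dist=9385.2 km, bearing=150.7°
Leg 3: dist=13959.3 km, bearing=10.6°
Leg 4: dist=13857.6 km, bearing=238.7°
Leg 5: dist=9780.7 km, bearing=160.9°
Total: 50494.4 km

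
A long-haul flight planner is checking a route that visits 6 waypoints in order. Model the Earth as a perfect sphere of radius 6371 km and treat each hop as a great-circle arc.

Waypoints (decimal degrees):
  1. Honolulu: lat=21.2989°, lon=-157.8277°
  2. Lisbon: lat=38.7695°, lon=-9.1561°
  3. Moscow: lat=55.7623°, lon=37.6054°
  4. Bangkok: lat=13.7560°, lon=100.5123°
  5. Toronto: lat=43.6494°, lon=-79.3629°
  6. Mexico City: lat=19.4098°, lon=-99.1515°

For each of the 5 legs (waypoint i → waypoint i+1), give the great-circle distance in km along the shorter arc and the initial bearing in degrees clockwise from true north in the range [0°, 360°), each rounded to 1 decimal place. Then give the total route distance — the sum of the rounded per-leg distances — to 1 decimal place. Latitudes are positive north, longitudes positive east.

Leg 1: φ1=0.3717359, φ2=0.6766554, Δφ=0.3049195, Δλ=2.5948089 rad; a=sin²(Δφ/2)+cosφ1·cosφ2·sin²(Δλ/2)=0.6965274247; c=2·atan2(√a, √(1-a))=1.974747810; dist=6371·c=12581.118 ≈ 12581.1 km; running total=12581.1 km
Leg 1 bearing: y=sinΔλ·cosφ2=0.40538437, x=cosφ1·sinφ2-sinφ1·cosφ2·cosΔλ=0.82533109; θ=atan2(y, x)=26.1592° ≈ 26.2°
Leg 2: φ1=0.6766554, φ2=0.9732357, Δφ=0.2965803, Δλ=0.8161421 rad; a=sin²(Δφ/2)+cosφ1·cosφ2·sin²(Δλ/2)=0.0909108546; c=2·atan2(√a, √(1-a))=0.612560873; dist=6371·c=3902.625 ≈ 3902.6 km; running total=16483.7 km
Leg 2 bearing: y=sinΔλ·cosφ2=0.40987888, x=cosφ1·sinφ2-sinφ1·cosφ2·cosΔλ=0.40321655; θ=atan2(y, x)=45.4695° ≈ 45.5°
Leg 3: φ1=0.9732357, φ2=0.2400875, Δφ=-0.7331482, Δλ=1.0979325 rad; a=sin²(Δφ/2)+cosφ1·cosφ2·sin²(Δλ/2)=0.2772632271; c=2·atan2(√a, √(1-a))=1.109093208; dist=6371·c=7066.033 ≈ 7066.0 km; running total=23549.7 km
Leg 3 bearing: y=sinΔλ·cosφ2=0.86473227, x=cosφ1·sinφ2-sinφ1·cosφ2·cosΔλ=-0.23192979; θ=atan2(y, x)=105.0139° ≈ 105.0°
Leg 4: φ1=0.2400875, φ2=0.7618257, Δφ=0.5217383, Δλ=-3.1394145 rad; a=sin²(Δφ/2)+cosφ1·cosφ2·sin²(Δλ/2)=0.7693448581; c=2·atan2(√a, √(1-a))=2.139677436; dist=6371·c=13631.885 ≈ 13631.9 km; running total=37181.6 km
Leg 4 bearing: y=sinΔλ·cosφ2=-0.00157607, x=cosφ1·sinφ2-sinφ1·cosφ2·cosΔλ=0.84250276; θ=atan2(y, x)=-0.1072° <0 so +360° → 359.8928° ≈ 359.9°
Leg 5: φ1=0.7618257, φ2=0.3387649, Δφ=-0.4230608, Δλ=-0.3453762 rad; a=sin²(Δφ/2)+cosφ1·cosφ2·sin²(Δλ/2)=0.0642317700; c=2·atan2(√a, √(1-a))=0.512469161; dist=6371·c=3264.941 ≈ 3264.9 km; running total=40446.5 km
Leg 5 bearing: y=sinΔλ·cosφ2=-0.31930946, x=cosφ1·sinφ2-sinφ1·cosφ2·cosΔλ=-0.37210975; θ=atan2(y, x)=-139.3669° <0 so +360° → 220.6331° ≈ 220.6°

Leg 1: dist=12581.1 km, bearing=26.2°
Leg 2: dist=3902.6 km, bearing=45.5°
Leg 3: dist=7066.0 km, bearing=105.0°
Leg 4: dist=13631.9 km, bearing=359.9°
Leg 5: dist=3264.9 km, bearing=220.6°
Total: 40446.5 km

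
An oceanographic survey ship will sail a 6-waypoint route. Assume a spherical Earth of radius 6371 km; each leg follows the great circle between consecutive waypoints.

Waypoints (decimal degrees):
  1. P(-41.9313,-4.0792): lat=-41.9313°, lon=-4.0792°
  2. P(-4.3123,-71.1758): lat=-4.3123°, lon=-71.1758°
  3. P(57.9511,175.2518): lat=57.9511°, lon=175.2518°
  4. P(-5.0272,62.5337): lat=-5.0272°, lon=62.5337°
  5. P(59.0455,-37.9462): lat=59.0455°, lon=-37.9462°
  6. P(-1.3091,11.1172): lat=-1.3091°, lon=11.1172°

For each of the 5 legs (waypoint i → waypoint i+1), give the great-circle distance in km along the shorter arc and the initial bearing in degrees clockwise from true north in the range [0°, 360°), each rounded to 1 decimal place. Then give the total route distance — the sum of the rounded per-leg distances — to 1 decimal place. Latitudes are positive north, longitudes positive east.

Leg 1: dist=7804.4 km, bearing=282.5°
Leg 2: dist=11784.7 km, bearing=329.6°
Leg 3: dist=11805.1 km, bearing=286.9°
Leg 4: dist=11085.2 km, bearing=329.1°
Leg 5: dist=7950.2 km, bearing=127.2°
Total: 50429.6 km

Leg 1: φ1=-0.7318392, φ2=-0.0752638, Δφ=0.6565754, Δλ=-1.1710566 rad; a=sin²(Δφ/2)+cosφ1·cosφ2·sin²(Δλ/2)=0.3305223886; c=2·atan2(√a, √(1-a))=1.224990169; dist=6371·c=7804.412 ≈ 7804.4 km; running total=7804.4 km
Leg 1 bearing: y=sinΔλ·cosφ2=-0.91855452, x=cosφ1·sinφ2-sinφ1·cosφ2·cosΔλ=0.20338869; θ=atan2(y, x)=-77.5149° <0 so +360° → 282.4851° ≈ 282.5°
Leg 2: φ1=-0.0752638, φ2=1.0114375, Δφ=1.0867013, Δλ=4.3009730 rad; a=sin²(Δφ/2)+cosφ1·cosφ2·sin²(Δλ/2)=0.6376702047; c=2·atan2(√a, √(1-a))=1.849740108; dist=6371·c=11784.694 ≈ 11784.7 km; running total=19589.1 km
Leg 2 bearing: y=sinΔλ·cosφ2=-0.48636361, x=cosφ1·sinφ2-sinφ1·cosφ2·cosΔλ=0.82923947; θ=atan2(y, x)=-30.3924° <0 so +360° → 329.6076° ≈ 329.6°
Leg 3: φ1=1.0114375, φ2=-0.0877412, Δφ=-1.0991787, Δλ=-1.9673020 rad; a=sin²(Δφ/2)+cosφ1·cosφ2·sin²(Δλ/2)=0.6392091211; c=2·atan2(√a, √(1-a))=1.852943167; dist=6371·c=11805.101 ≈ 11805.1 km; running total=31394.2 km
Leg 3 bearing: y=sinΔλ·cosφ2=-0.91886779, x=cosφ1·sinφ2-sinφ1·cosφ2·cosΔλ=0.27958051; θ=atan2(y, x)=-73.0768° <0 so +360° → 286.9232° ≈ 286.9°
Leg 4: φ1=-0.0877412, φ2=1.0305384, Δφ=1.1182796, Δλ=-1.7537051 rad; a=sin²(Δφ/2)+cosφ1·cosφ2·sin²(Δλ/2)=0.5841725365; c=2·atan2(√a, √(1-a))=1.739946867; dist=6371·c=11085.201 ≈ 11085.2 km; running total=42479.4 km
Leg 4 bearing: y=sinΔλ·cosφ2=-0.50577711, x=cosφ1·sinφ2-sinφ1·cosφ2·cosΔλ=0.84607887; θ=atan2(y, x)=-30.8705° <0 so +360° → 329.1295° ≈ 329.1°
Leg 5: φ1=1.0305384, φ2=-0.0228481, Δφ=-1.0533865, Δλ=0.8563179 rad; a=sin²(Δφ/2)+cosφ1·cosφ2·sin²(Δλ/2)=0.3413306531; c=2·atan2(√a, √(1-a))=1.247874523; dist=6371·c=7950.209 ≈ 7950.2 km; running total=50429.6 km
Leg 5 bearing: y=sinΔλ·cosφ2=0.75523790, x=cosφ1·sinφ2-sinφ1·cosφ2·cosΔλ=-0.57350839; θ=atan2(y, x)=127.2121° ≈ 127.2°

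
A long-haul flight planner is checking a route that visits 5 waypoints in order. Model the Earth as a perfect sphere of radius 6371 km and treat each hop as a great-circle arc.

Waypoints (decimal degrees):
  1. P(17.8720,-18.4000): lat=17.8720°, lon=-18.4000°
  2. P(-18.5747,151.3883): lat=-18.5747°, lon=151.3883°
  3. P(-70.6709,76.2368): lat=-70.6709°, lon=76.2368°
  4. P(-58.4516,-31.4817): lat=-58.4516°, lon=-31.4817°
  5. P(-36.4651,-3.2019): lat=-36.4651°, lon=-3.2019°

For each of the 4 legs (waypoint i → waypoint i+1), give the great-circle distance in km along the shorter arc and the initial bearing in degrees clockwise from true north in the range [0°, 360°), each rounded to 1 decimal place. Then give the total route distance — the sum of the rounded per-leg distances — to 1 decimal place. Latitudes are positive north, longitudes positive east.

Leg 1: dist=18933.9 km, bearing=95.7°
Leg 2: dist=7517.3 km, bearing=200.2°
Leg 3: dist=4590.5 km, bearing=229.1°
Leg 4: dist=3192.6 km, bearing=52.5°
Total: 34234.3 km

Leg 1: φ1=0.3119252, φ2=-0.3241897, Δφ=-0.6361149, Δλ=2.9633649 rad; a=sin²(Δφ/2)+cosφ1·cosφ2·sin²(Δλ/2)=0.9928169724; c=2·atan2(√a, √(1-a))=2.971883579; dist=6371·c=18933.870 ≈ 18933.9 km; running total=18933.9 km
Leg 1 bearing: y=sinΔλ·cosφ2=0.16805075, x=cosφ1·sinφ2-sinφ1·cosφ2·cosΔλ=-0.01687223; θ=atan2(y, x)=95.7333° ≈ 95.7°
Leg 2: φ1=-0.3241897, φ2=-1.2334399, Δφ=-0.9092502, Δλ=-1.3116411 rad; a=sin²(Δφ/2)+cosφ1·cosφ2·sin²(Δλ/2)=0.3095055362; c=2·atan2(√a, √(1-a))=1.179930669; dist=6371·c=7517.338 ≈ 7517.3 km; running total=26451.2 km
Leg 2 bearing: y=sinΔλ·cosφ2=-0.31994076, x=cosφ1·sinφ2-sinφ1·cosφ2·cosΔλ=-0.86745913; θ=atan2(y, x)=-159.7548° <0 so +360° → 200.2452° ≈ 200.2°
Leg 3: φ1=-1.2334399, φ2=-1.0201729, Δφ=0.2132670, Δλ=-1.8800425 rad; a=sin²(Δφ/2)+cosφ1·cosφ2·sin²(Δλ/2)=0.1242718803; c=2·atan2(√a, √(1-a))=0.720529864; dist=6371·c=4590.496 ≈ 4590.5 km; running total=31041.7 km
Leg 3 bearing: y=sinΔλ·cosφ2=-0.49839885, x=cosφ1·sinφ2-sinφ1·cosφ2·cosΔλ=-0.43233333; θ=atan2(y, x)=-130.9398° <0 so +360° → 229.0602° ≈ 229.1°
Leg 4: φ1=-1.0201729, φ2=-0.6364361, Δφ=0.3837368, Δλ=0.4935756 rad; a=sin²(Δφ/2)+cosφ1·cosφ2·sin²(Δλ/2)=0.0614753115; c=2·atan2(√a, √(1-a))=0.501111003; dist=6371·c=3192.578 ≈ 3192.6 km; running total=34234.3 km
Leg 4 bearing: y=sinΔλ·cosφ2=0.38102109, x=cosφ1·sinφ2-sinφ1·cosφ2·cosΔλ=0.29258728; θ=atan2(y, x)=52.4792° ≈ 52.5°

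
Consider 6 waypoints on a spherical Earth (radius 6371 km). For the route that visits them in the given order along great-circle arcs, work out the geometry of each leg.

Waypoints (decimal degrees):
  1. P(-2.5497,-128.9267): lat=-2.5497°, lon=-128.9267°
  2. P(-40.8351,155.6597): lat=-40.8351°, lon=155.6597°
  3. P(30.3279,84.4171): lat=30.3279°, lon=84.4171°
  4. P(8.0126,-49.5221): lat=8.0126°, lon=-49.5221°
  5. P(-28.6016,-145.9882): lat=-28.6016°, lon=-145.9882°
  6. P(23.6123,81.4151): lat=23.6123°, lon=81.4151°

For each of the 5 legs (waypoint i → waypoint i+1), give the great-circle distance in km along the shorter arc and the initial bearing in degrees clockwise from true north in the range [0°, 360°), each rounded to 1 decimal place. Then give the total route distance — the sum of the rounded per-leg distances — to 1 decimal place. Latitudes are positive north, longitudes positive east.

Leg 1: dist=8598.0 km, bearing=228.6°
Leg 2: dist=10775.1 km, bearing=304.6°
Leg 3: dist=13511.7 km, bearing=303.2°
Leg 4: dist=11061.2 km, bearing=242.2°
Leg 5: dist=15279.5 km, bearing=274.6°
Total: 59225.5 km

Leg 1: φ1=-0.0445007, φ2=-0.7127069, Δφ=-0.6682063, Δλ=4.9669697 rad; a=sin²(Δφ/2)+cosφ1·cosφ2·sin²(Δλ/2)=0.3902797157; c=2·atan2(√a, √(1-a))=1.349555301; dist=6371·c=8598.017 ≈ 8598.0 km; running total=8598.0 km
Leg 1 bearing: y=sinΔλ·cosφ2=-0.73220880, x=cosφ1·sinφ2-sinφ1·cosφ2·cosΔλ=-0.64476050; θ=atan2(y, x)=-131.3662° <0 so +360° → 228.6338° ≈ 228.6°
Leg 2: φ1=-0.7127069, φ2=0.5293217, Δφ=1.2420287, Δλ=-1.2434179 rad; a=sin²(Δφ/2)+cosφ1·cosφ2·sin²(Δλ/2)=0.5600900892; c=2·atan2(√a, √(1-a))=1.691267701; dist=6371·c=10775.067 ≈ 10775.1 km; running total=19373.1 km
Leg 2 bearing: y=sinΔλ·cosφ2=-0.81730668, x=cosφ1·sinφ2-sinφ1·cosφ2·cosΔλ=0.56353040; θ=atan2(y, x)=-55.4139° <0 so +360° → 304.5861° ≈ 304.6°
Leg 3: φ1=0.5293217, φ2=0.1398463, Δφ=-0.3894755, Δλ=-2.3376800 rad; a=sin²(Δφ/2)+cosφ1·cosφ2·sin²(Δλ/2)=0.7613513621; c=2·atan2(√a, √(1-a))=2.120814503; dist=6371·c=13511.709 ≈ 13511.7 km; running total=32884.8 km
Leg 3 bearing: y=sinΔλ·cosφ2=-0.71304675, x=cosφ1·sinφ2-sinφ1·cosφ2·cosΔλ=0.46727529; θ=atan2(y, x)=-56.7623° <0 so +360° → 303.2377° ≈ 303.2°
Leg 4: φ1=0.1398463, φ2=-0.4991921, Δφ=-0.6390383, Δλ=-1.6836511 rad; a=sin²(Δφ/2)+cosφ1·cosφ2·sin²(Δλ/2)=0.5823181386; c=2·atan2(√a, √(1-a))=1.736185572; dist=6371·c=11061.238 ≈ 11061.2 km; running total=43946.0 km
Leg 4 bearing: y=sinΔλ·cosφ2=-0.87238454, x=cosφ1·sinφ2-sinφ1·cosφ2·cosΔλ=-0.46026091; θ=atan2(y, x)=-117.8157° <0 so +360° → 242.1843° ≈ 242.2°
Leg 5: φ1=-0.4991921, φ2=0.4121124, Δφ=0.9113045, Δλ=3.9689363 rad; a=sin²(Δφ/2)+cosφ1·cosφ2·sin²(Δλ/2)=0.8681177373; c=2·atan2(√a, √(1-a))=2.398286865; dist=6371·c=15279.486 ≈ 15279.5 km; running total=59225.5 km
Leg 5 bearing: y=sinΔλ·cosφ2=-0.67450438, x=cosφ1·sinφ2-sinφ1·cosφ2·cosΔλ=0.05478295; θ=atan2(y, x)=-85.3567° <0 so +360° → 274.6433° ≈ 274.6°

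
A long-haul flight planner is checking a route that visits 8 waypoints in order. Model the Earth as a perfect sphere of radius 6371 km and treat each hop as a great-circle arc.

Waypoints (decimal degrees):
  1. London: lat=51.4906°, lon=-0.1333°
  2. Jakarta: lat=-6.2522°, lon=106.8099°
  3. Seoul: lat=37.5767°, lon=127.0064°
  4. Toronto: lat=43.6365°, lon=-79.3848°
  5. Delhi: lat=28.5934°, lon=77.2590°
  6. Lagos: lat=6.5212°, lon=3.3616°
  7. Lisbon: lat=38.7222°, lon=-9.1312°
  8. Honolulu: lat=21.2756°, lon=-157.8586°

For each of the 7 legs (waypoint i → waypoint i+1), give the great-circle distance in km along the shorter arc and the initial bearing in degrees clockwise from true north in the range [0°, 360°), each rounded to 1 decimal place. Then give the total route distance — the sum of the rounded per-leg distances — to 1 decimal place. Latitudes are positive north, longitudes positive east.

Leg 1: dist=11720.2 km, bearing=80.5°
Leg 2: dist=5304.4 km, bearing=21.7°
Leg 3: dist=10600.8 km, bearing=18.9°
Leg 4: dist=11638.0 km, bearing=21.1°
Leg 5: dist=8091.0 km, bearing=268.1°
Leg 6: dist=3794.4 km, bearing=342.5°
Leg 7: dist=12590.5 km, bearing=328.2°
Total: 63739.3 km

Leg 1: φ1=0.8986805, φ2=-0.1091215, Δφ=-1.0078020, Δλ=1.8665110 rad; a=sin²(Δφ/2)+cosφ1·cosφ2·sin²(Δλ/2)=0.6327962139; c=2·atan2(√a, √(1-a))=1.839614694; dist=6371·c=11720.185 ≈ 11720.2 km; running total=11720.2 km
Leg 1 bearing: y=sinΔλ·cosφ2=0.95090446, x=cosφ1·sinφ2-sinφ1·cosφ2·cosΔλ=0.15887535; θ=atan2(y, x)=80.5147° ≈ 80.5°
Leg 2: φ1=-0.1091215, φ2=0.6558371, Δφ=0.7649586, Δλ=0.3524954 rad; a=sin²(Δφ/2)+cosφ1·cosφ2·sin²(Δλ/2)=0.1635145129; c=2·atan2(√a, √(1-a))=0.832578214; dist=6371·c=5304.356 ≈ 5304.4 km; running total=17024.6 km
Leg 2 bearing: y=sinΔλ·cosφ2=0.27361640, x=cosφ1·sinφ2-sinφ1·cosφ2·cosΔλ=0.68720021; θ=atan2(y, x)=21.7105° ≈ 21.7°
Leg 3: φ1=0.6558371, φ2=0.7616006, Δφ=0.1057635, Δλ=-3.6022060 rad; a=sin²(Δφ/2)+cosφ1·cosφ2·sin²(Δλ/2)=0.5464895668; c=2·atan2(√a, √(1-a))=1.663909954; dist=6371·c=10600.770 ≈ 10600.8 km; running total=27625.4 km
Leg 3 bearing: y=sinΔλ·cosφ2=0.32169731, x=cosφ1·sinφ2-sinφ1·cosφ2·cosΔλ=0.94226627; θ=atan2(y, x)=18.8503° ≈ 18.9°
Leg 4: φ1=0.7616006, φ2=0.4990490, Δφ=-0.2625516, Δλ=2.7339501 rad; a=sin²(Δφ/2)+cosφ1·cosφ2·sin²(Δλ/2)=0.6265635614; c=2·atan2(√a, √(1-a))=1.826707614; dist=6371·c=11637.954 ≈ 11638.0 km; running total=39263.4 km
Leg 4 bearing: y=sinΔλ·cosφ2=0.34809487, x=cosφ1·sinφ2-sinφ1·cosφ2·cosΔλ=0.90263870; θ=atan2(y, x)=21.0887° ≈ 21.1°
Leg 5: φ1=0.4990490, φ2=0.1138164, Δφ=-0.3852326, Δλ=-1.2897529 rad; a=sin²(Δφ/2)+cosφ1·cosφ2·sin²(Δλ/2)=0.3518453031; c=2·atan2(√a, √(1-a))=1.269970138; dist=6371·c=8090.980 ≈ 8091.0 km; running total=47354.4 km
Leg 5 bearing: y=sinΔλ·cosφ2=-0.95455031, x=cosφ1·sinφ2-sinφ1·cosφ2·cosΔλ=-0.03216271; θ=atan2(y, x)=-91.9298° <0 so +360° → 268.0702° ≈ 268.1°
Leg 6: φ1=0.1138164, φ2=0.6758299, Δφ=0.5620135, Δλ=-0.2180405 rad; a=sin²(Δφ/2)+cosφ1·cosφ2·sin²(Δλ/2)=0.0860844877; c=2·atan2(√a, √(1-a))=0.595566167; dist=6371·c=3794.352 ≈ 3794.4 km; running total=51148.8 km
Leg 6 bearing: y=sinΔλ·cosφ2=-0.16876789, x=cosφ1·sinφ2-sinφ1·cosφ2·cosΔλ=0.53498897; θ=atan2(y, x)=-17.5084° <0 so +360° → 342.4916° ≈ 342.5°
Leg 7: φ1=0.6758299, φ2=0.3713293, Δφ=-0.3045006, Δλ=-2.5957828 rad; a=sin²(Δφ/2)+cosφ1·cosφ2·sin²(Δλ/2)=0.6972015937; c=2·atan2(√a, √(1-a))=1.976214628; dist=6371·c=12590.463 ≈ 12590.5 km; running total=63739.3 km
Leg 7 bearing: y=sinΔλ·cosφ2=-0.48373090, x=cosφ1·sinφ2-sinφ1·cosφ2·cosΔλ=0.78131335; θ=atan2(y, x)=-31.7627° <0 so +360° → 328.2373° ≈ 328.2°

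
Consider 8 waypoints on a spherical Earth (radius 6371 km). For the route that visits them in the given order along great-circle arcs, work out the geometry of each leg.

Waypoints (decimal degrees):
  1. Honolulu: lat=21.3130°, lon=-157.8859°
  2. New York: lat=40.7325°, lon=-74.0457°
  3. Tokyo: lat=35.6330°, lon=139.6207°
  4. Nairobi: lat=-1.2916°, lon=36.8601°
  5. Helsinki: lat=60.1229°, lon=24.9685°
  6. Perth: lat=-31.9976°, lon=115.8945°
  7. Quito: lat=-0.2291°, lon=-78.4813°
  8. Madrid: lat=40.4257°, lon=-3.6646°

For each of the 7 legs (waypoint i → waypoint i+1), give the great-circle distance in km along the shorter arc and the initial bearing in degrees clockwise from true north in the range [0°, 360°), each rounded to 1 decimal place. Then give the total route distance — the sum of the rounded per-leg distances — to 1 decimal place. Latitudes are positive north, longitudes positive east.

Leg 1: dist=7979.9 km, bearing=52.5°
Leg 2: dist=10853.7 km, bearing=333.0°
Leg 3: dist=11242.4 km, bearing=276.5°
Leg 4: dist=6906.3 km, bearing=353.3°
Leg 5: dist=13098.0 km, bearing=106.6°
Leg 6: dist=16125.9 km, bearing=154.3°
Leg 7: dist=8745.6 km, bearing=48.5°
Total: 74951.8 km

Leg 1: φ1=0.3719820, φ2=0.7109162, Δφ=0.3389342, Δλ=1.4632875 rad; a=sin²(Δφ/2)+cosφ1·cosφ2·sin²(Δλ/2)=0.3435408574; c=2·atan2(√a, √(1-a))=1.252532253; dist=6371·c=7979.883 ≈ 7979.9 km; running total=7979.9 km
Leg 1 bearing: y=sinΔλ·cosφ2=0.75338937, x=cosφ1·sinφ2-sinφ1·cosφ2·cosΔλ=0.57834817; θ=atan2(y, x)=52.4879° ≈ 52.5°
Leg 2: φ1=0.7109162, φ2=0.6219132, Δφ=-0.0890031, Δλ=3.7291822 rad; a=sin²(Δφ/2)+cosφ1·cosφ2·sin²(Δλ/2)=0.5662153836; c=2·atan2(√a, √(1-a))=1.703617274; dist=6371·c=10853.746 ≈ 10853.7 km; running total=18833.6 km
Leg 2 bearing: y=sinΔλ·cosφ2=-0.45056171, x=cosφ1·sinφ2-sinφ1·cosφ2·cosΔλ=0.88286819; θ=atan2(y, x)=-27.0370° <0 so +360° → 332.9630° ≈ 333.0°
Leg 3: φ1=0.6219132, φ2=-0.0225427, Δφ=-0.6444558, Δλ=-1.7935108 rad; a=sin²(Δφ/2)+cosφ1·cosφ2·sin²(Δλ/2)=0.5963041602; c=2·atan2(√a, √(1-a))=1.764615875; dist=6371·c=11242.368 ≈ 11242.4 km; running total=30076.0 km
Leg 3 bearing: y=sinΔλ·cosφ2=-0.97505367, x=cosφ1·sinφ2-sinφ1·cosφ2·cosΔλ=0.11032846; θ=atan2(y, x)=-83.5444° <0 so +360° → 276.4556° ≈ 276.5°
Leg 4: φ1=-0.0225427, φ2=1.0493426, Δφ=1.0718852, Δλ=-0.2075476 rad; a=sin²(Δφ/2)+cosφ1·cosφ2·sin²(Δλ/2)=0.2661090705; c=2·atan2(√a, √(1-a))=1.084016873; dist=6371·c=6906.271 ≈ 6906.3 km; running total=36982.3 km
Leg 4 bearing: y=sinΔλ·cosφ2=-0.10264734, x=cosφ1·sinφ2-sinφ1·cosφ2·cosΔλ=0.87786312; θ=atan2(y, x)=-6.6692° <0 so +360° → 353.3308° ≈ 353.3°
Leg 5: φ1=1.0493426, φ2=-0.5584635, Δφ=-1.6078060, Δλ=1.5869581 rad; a=sin²(Δφ/2)+cosφ1·cosφ2·sin²(Δλ/2)=0.7331437013; c=2·atan2(√a, √(1-a))=2.055885676; dist=6371·c=13098.048 ≈ 13098.0 km; running total=50080.3 km
Leg 5 bearing: y=sinΔλ·cosφ2=0.84795954, x=cosφ1·sinφ2-sinφ1·cosφ2·cosΔλ=-0.25207277; θ=atan2(y, x)=106.5556° ≈ 106.6°
Leg 6: φ1=-0.5584635, φ2=-0.0039985, Δφ=0.5544649, Δλ=-3.3924977 rad; a=sin²(Δφ/2)+cosφ1·cosφ2·sin²(Δλ/2)=0.9096951421; c=2·atan2(√a, √(1-a))=2.531142897; dist=6371·c=16125.911 ≈ 16125.9 km; running total=66206.2 km
Leg 6 bearing: y=sinΔλ·cosφ2=0.24827878, x=cosφ1·sinφ2-sinφ1·cosφ2·cosΔλ=-0.51667902; θ=atan2(y, x)=154.3344° ≈ 154.3°
Leg 7: φ1=-0.0039985, φ2=0.7055616, Δφ=0.7095601, Δλ=1.3057978 rad; a=sin²(Δφ/2)+cosφ1·cosφ2·sin²(Δλ/2)=0.4016088789; c=2·atan2(√a, √(1-a))=1.372721422; dist=6371·c=8745.608 ≈ 8745.6 km; running total=74951.8 km
Leg 7 bearing: y=sinΔλ·cosφ2=0.73467455, x=cosφ1·sinφ2-sinφ1·cosφ2·cosΔλ=0.64925346; θ=atan2(y, x)=48.5320° ≈ 48.5°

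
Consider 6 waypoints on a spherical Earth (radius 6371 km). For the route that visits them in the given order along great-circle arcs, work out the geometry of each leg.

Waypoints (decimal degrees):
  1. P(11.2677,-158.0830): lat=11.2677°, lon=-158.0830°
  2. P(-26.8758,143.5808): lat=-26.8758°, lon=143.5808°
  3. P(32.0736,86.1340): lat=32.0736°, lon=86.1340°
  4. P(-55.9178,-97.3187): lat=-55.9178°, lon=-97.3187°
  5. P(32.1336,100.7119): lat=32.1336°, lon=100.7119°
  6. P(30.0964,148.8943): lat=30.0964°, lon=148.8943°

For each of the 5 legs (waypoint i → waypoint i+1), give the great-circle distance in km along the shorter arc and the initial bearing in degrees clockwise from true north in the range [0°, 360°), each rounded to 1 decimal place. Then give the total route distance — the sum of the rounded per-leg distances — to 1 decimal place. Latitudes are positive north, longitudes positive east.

Leg 1: dist=7586.8 km, bearing=234.8°
Leg 2: dist=8940.8 km, bearing=313.6°
Leg 3: dist=17350.2 km, bearing=175.2°
Leg 4: dist=17023.5 km, bearing=215.4°
Leg 5: dist=4554.0 km, bearing=79.6°
Total: 55455.3 km

Leg 1: φ1=0.1966585, φ2=-0.4690712, Δφ=-0.6657297, Δλ=5.2650265 rad; a=sin²(Δφ/2)+cosφ1·cosφ2·sin²(Δλ/2)=0.3145596207; c=2·atan2(√a, √(1-a))=1.190839088; dist=6371·c=7586.836 ≈ 7586.8 km; running total=7586.8 km
Leg 1 bearing: y=sinΔλ·cosφ2=-0.75920975, x=cosφ1·sinφ2-sinφ1·cosφ2·cosΔλ=-0.53483457; θ=atan2(y, x)=-125.1632° <0 so +360° → 234.8368° ≈ 234.8°
Leg 2: φ1=-0.4690712, φ2=0.5597899, Δφ=1.0288611, Δλ=-1.0026358 rad; a=sin²(Δφ/2)+cosφ1·cosφ2·sin²(Δλ/2)=0.4166707522; c=2·atan2(√a, √(1-a))=1.403356535; dist=6371·c=8940.784 ≈ 8940.8 km; running total=16527.6 km
Leg 2 bearing: y=sinΔλ·cosφ2=-0.71423876, x=cosφ1·sinφ2-sinφ1·cosφ2·cosΔλ=0.67977051; θ=atan2(y, x)=-46.4164° <0 so +360° → 313.5836° ≈ 313.6°
Leg 3: φ1=0.5597899, φ2=-0.9759497, Δφ=-1.5357396, Δλ=-3.2018536 rad; a=sin²(Δφ/2)+cosφ1·cosφ2·sin²(Δλ/2)=0.9568930838; c=2·atan2(√a, √(1-a))=2.723305835; dist=6371·c=17350.181 ≈ 17350.2 km; running total=33877.8 km
Leg 3 bearing: y=sinΔλ·cosφ2=0.03374872, x=cosφ1·sinφ2-sinφ1·cosφ2·cosΔλ=-0.40479114; θ=atan2(y, x)=175.2341° ≈ 175.2°
Leg 4: φ1=-0.9759497, φ2=0.5608371, Δφ=1.5367868, Δλ=3.4562860 rad; a=sin²(Δφ/2)+cosφ1·cosφ2·sin²(Δλ/2)=0.9458835224; c=2·atan2(√a, √(1-a))=2.672031710; dist=6371·c=17023.514 ≈ 17023.5 km; running total=50901.3 km
Leg 4 bearing: y=sinΔλ·cosφ2=-0.26210881, x=cosφ1·sinφ2-sinφ1·cosφ2·cosΔλ=-0.36885025; θ=atan2(y, x)=-144.6020° <0 so +360° → 215.3980° ≈ 215.4°
Leg 5: φ1=0.5608371, φ2=0.5252813, Δφ=-0.0355558, Δλ=0.8409415 rad; a=sin²(Δφ/2)+cosφ1·cosφ2·sin²(Δλ/2)=0.1223889204; c=2·atan2(√a, √(1-a))=0.714803342; dist=6371·c=4554.012 ≈ 4554.0 km; running total=55455.3 km
Leg 5 bearing: y=sinΔλ·cosφ2=0.64479594, x=cosφ1·sinφ2-sinφ1·cosφ2·cosΔλ=0.11780360; θ=atan2(y, x)=79.6463° ≈ 79.6°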